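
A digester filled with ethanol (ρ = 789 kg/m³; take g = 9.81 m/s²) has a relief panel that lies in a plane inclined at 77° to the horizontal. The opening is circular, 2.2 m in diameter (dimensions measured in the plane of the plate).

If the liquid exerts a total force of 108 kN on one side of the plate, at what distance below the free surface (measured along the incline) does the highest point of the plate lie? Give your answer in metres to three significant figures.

γ = ρg = 789 × 9.81 / 1000 = 7.74009 kN/m³.
A = π(1.1)² = 3.80133 m².
From F = γ·h_c·A, the centroid depth is h_c = 108/(7.74009 × 3.80133) = 3.67064 m.
Let θ = 77° be the plate's angle to the horizontal; measure y along the incline from where the plane meets the free surface. Vertical depth h = y·sinθ with sinθ = 0.974370.
Along the incline, y_c = h_c/sinθ = 3.67064/0.974370 = 3.76719 m.
The centroid is at the centre, 1.1 m below the top of the plate, so the highest point sits at y_top = 3.76719 − 1.1 = 2.66719 m along the incline.

y_top ≈ 2.67 m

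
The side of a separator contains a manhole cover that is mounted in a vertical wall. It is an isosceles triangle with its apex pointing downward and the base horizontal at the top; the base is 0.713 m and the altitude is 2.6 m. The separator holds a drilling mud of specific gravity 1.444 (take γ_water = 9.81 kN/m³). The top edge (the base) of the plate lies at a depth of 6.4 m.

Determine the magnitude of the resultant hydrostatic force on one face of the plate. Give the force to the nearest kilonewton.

F ≈ 95 kN

γ = 1.444 × 9.81 = 14.16564 kN/m³.
With the apex down, the centroid sits h/3 = 2.6/3 = 0.866667 m below the base (the top edge), so the centroid depth is h_c = 6.4 + 0.866667 = 7.26667 m.
A = ½ × 0.713 × 2.6 = 0.9269 m².
Resultant F = γ·h_c·A = 14.16564 × 7.26667 × 0.9269 = 95.4123 kN.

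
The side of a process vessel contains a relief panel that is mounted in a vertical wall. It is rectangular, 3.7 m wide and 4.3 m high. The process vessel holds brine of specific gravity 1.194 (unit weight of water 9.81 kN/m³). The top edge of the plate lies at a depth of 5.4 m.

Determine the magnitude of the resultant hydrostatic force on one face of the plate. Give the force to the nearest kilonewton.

F ≈ 1407 kN

γ = 1.194 × 9.81 = 11.71314 kN/m³.
The centroid lies 4.3/2 = 2.15 m below the top edge, so the centroid depth is h_c = 5.4 + 2.15 = 7.55 m.
A = 3.7 × 4.3 = 15.91 m².
Resultant F = γ·h_c·A = 11.71314 × 7.55 × 15.91 = 1406.99 kN.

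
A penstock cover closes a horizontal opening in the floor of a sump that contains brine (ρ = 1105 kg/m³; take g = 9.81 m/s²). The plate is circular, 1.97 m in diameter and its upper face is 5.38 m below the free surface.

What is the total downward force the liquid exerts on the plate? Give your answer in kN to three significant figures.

γ = ρg = 1105 × 9.81 / 1000 = 10.84005 kN/m³.
The plate is horizontal, so pressure is uniform at p = γ·h = 10.84005 × 5.38 = 58.3195 kN/m².
A = π(0.985)² = 3.04805 m².
F = p·A = 58.3195 × 3.04805 = 177.761 kN.

F ≈ 178 kN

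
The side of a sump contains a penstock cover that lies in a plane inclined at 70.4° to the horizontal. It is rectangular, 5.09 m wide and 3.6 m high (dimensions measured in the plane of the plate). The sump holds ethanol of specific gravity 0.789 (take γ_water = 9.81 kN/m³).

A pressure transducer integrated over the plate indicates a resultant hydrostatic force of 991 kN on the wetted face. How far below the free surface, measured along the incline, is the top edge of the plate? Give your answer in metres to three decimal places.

y_top ≈ 5.617 m

γ = 0.789 × 9.81 = 7.74009 kN/m³.
A = 5.09 × 3.6 = 18.324 m².
From F = γ·h_c·A, the centroid depth is h_c = 991/(7.74009 × 18.324) = 6.98727 m.
Let θ = 70.4° be the plate's angle to the horizontal; measure y along the incline from where the plane meets the free surface. Vertical depth h = y·sinθ with sinθ = 0.942057.
Along the incline, y_c = h_c/sinθ = 6.98727/0.942057 = 7.41704 m.
The centroid lies 3.6/2 = 1.8 m below the top edge, so the top edge sits at y_top = 7.41704 − 1.8 = 5.61704 m along the incline.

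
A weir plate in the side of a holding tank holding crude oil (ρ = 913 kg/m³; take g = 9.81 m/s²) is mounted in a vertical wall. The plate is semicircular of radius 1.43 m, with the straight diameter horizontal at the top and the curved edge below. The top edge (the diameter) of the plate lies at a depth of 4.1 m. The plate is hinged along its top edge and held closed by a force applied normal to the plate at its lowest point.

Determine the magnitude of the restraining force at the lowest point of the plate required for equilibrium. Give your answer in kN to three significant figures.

P ≈ 60.3 kN

γ = ρg = 913 × 9.81 / 1000 = 8.95653 kN/m³.
The centroid of a semicircle lies 4r/(3π) = 0.606911 m from the diameter, here below the top edge, so the centroid depth is h_c = 4.1 + 0.606911 = 4.70691 m.
A = πr²/2 = π × 1.43²/2 = 3.21212 m².
Resultant F = γ·h_c·A = 8.95653 × 4.70691 × 3.21212 = 135.415 kN.
I_c = (π/8 − 8/(9π))·r⁴ = 0.109757 × 1.43⁴ = 0.458962 m⁴.
Centre of pressure: y_p = y_c + I_c/(y_c·A) = 4.70691 + 0.458962/(4.70691 × 3.21212) = 4.70691 + 0.0303563 = 4.73727 m along the plane.
The resultant acts 0.606911 + 0.0303563 = 0.637267 m (along the plate) below the hinge at the top edge, so the moment about the hinge is M = F × 0.637267 = 135.415 × 0.637267 = 86.2955 kN·m.
A normal force at the bottom, 1.43 m from the hinge, must supply this moment: P = 86.2955/1.43 = 60.3465 kN.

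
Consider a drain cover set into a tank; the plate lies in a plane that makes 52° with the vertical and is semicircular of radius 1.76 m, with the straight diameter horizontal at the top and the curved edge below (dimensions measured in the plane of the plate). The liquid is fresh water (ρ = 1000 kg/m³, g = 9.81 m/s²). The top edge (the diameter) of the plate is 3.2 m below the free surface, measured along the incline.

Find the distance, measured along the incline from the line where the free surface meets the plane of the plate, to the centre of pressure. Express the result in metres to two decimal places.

γ = ρg = 1000 × 9.81 = 9810 N/m³ = 9.81 kN/m³.
The plate makes 52° with the vertical, i.e. θ = 90° − 52° = 38° to the horizontal. Measuring y along the incline from the free-surface line, vertical depth h = y·sinθ with sinθ = 0.615661.
The centroid of a semicircle lies 4r/(3π) = 0.746967 m from the diameter, here below the top edge, so y_c = 3.2 + 0.746967 = 3.94697 m and h_c = 3.94697 × 0.615661 = 2.43 m.
A = πr²/2 = π × 1.76²/2 = 4.8657 m².
Resultant F = γ·h_c·A = 9.81 × 2.43 × 4.8657 = 115.99 kN.
I_c = (π/8 − 8/(9π))·r⁴ = 0.109757 × 1.76⁴ = 1.05313 m⁴.
Centre of pressure: y_p = y_c + I_c/(y_c·A) = 3.94697 + 1.05313/(3.94697 × 4.8657) = 3.94697 + 0.0548369 = 4.00181 m along the plane.

y_p = 4.00 m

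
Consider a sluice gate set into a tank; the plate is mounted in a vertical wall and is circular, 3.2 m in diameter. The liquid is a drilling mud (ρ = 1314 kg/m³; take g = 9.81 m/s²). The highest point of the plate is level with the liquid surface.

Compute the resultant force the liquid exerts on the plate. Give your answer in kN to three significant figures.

F ≈ 166 kN

γ = ρg = 1314 × 9.81 / 1000 = 12.89034 kN/m³.
The centroid is at the centre, 1.6 m below the top of the plate, so the centroid depth is h_c = 1.6 m.
A = π(1.6)² = 8.04248 m².
Resultant F = γ·h_c·A = 12.89034 × 1.6 × 8.04248 = 165.872 kN.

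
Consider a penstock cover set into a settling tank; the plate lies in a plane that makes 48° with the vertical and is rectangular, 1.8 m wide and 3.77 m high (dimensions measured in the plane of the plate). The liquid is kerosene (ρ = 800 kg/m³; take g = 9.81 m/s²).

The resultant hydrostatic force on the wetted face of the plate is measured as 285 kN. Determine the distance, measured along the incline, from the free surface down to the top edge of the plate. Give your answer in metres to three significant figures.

y_top ≈ 6.11 m

γ = ρg = 800 × 9.81 / 1000 = 7.848 kN/m³.
A = 1.8 × 3.77 = 6.786 m².
From F = γ·h_c·A, the centroid depth is h_c = 285/(7.848 × 6.786) = 5.35146 m.
The plate makes 48° with the vertical, i.e. θ = 90° − 48° = 42° to the horizontal. Measuring y along the incline from the free-surface line, vertical depth h = y·sinθ with sinθ = 0.669131.
Along the incline, y_c = h_c/sinθ = 5.35146/0.669131 = 7.99763 m.
The centroid lies 3.77/2 = 1.885 m below the top edge, so the top edge sits at y_top = 7.99763 − 1.885 = 6.11263 m along the incline.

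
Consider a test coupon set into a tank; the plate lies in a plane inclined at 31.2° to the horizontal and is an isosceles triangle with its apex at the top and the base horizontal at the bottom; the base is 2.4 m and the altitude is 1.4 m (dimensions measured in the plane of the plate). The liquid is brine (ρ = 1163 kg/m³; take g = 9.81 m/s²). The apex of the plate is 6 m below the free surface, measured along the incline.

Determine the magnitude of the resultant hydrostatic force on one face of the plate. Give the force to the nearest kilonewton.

γ = ρg = 1163 × 9.81 / 1000 = 11.40903 kN/m³.
Let θ = 31.2° be the plate's angle to the horizontal; measure y along the incline from where the plane meets the free surface. Vertical depth h = y·sinθ with sinθ = 0.518027.
With the apex up, the centroid sits 2h/3 = 2 × 1.4/3 = 0.933333 m below the apex, so y_c = 6 + 0.933333 = 6.93333 m and h_c = 6.93333 × 0.518027 = 3.59165 m.
A = ½ × 2.4 × 1.4 = 1.68 m².
Resultant F = γ·h_c·A = 11.40903 × 3.59165 × 1.68 = 68.8418 kN.

F ≈ 69 kN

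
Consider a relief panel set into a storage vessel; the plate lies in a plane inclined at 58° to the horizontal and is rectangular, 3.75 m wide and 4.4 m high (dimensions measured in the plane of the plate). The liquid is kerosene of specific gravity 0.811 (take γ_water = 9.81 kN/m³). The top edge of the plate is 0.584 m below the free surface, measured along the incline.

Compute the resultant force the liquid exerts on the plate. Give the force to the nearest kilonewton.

γ = 0.811 × 9.81 = 7.95591 kN/m³.
Let θ = 58° be the plate's angle to the horizontal; measure y along the incline from where the plane meets the free surface. Vertical depth h = y·sinθ with sinθ = 0.848048.
The centroid lies 4.4/2 = 2.2 m below the top edge, so y_c = 0.584 + 2.2 = 2.784 m and h_c = 2.784 × 0.848048 = 2.36097 m.
A = 3.75 × 4.4 = 16.5 m².
Resultant F = γ·h_c·A = 7.95591 × 2.36097 × 16.5 = 309.93 kN.

F ≈ 310 kN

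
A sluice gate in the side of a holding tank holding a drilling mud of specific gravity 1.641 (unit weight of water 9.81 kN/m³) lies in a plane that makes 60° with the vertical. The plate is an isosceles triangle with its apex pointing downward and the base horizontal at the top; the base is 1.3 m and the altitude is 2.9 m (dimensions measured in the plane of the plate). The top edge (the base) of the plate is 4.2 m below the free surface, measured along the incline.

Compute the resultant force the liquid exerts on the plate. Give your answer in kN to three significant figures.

γ = 1.641 × 9.81 = 16.09821 kN/m³.
The plate makes 60° with the vertical, i.e. θ = 90° − 60° = 30° to the horizontal. Measuring y along the incline from the free-surface line, vertical depth h = y·sinθ with sinθ = 0.500000.
With the apex down, the centroid sits h/3 = 2.9/3 = 0.966667 m below the base (the top edge), so y_c = 4.2 + 0.966667 = 5.16667 m and h_c = 5.16667 × 0.500000 = 2.58333 m.
A = ½ × 1.3 × 2.9 = 1.885 m².
Resultant F = γ·h_c·A = 16.09821 × 2.58333 × 1.885 = 78.3915 kN.

F ≈ 78.4 kN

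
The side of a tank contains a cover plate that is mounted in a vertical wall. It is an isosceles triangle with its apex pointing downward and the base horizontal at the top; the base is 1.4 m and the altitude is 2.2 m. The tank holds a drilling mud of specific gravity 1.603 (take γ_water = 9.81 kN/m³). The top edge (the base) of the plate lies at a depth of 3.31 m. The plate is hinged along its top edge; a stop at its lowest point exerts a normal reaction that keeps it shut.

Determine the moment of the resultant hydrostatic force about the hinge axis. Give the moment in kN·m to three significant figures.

γ = 1.603 × 9.81 = 15.72543 kN/m³.
With the apex down, the centroid sits h/3 = 2.2/3 = 0.733333 m below the base (the top edge), so the centroid depth is h_c = 3.31 + 0.733333 = 4.04333 m.
A = ½ × 1.4 × 2.2 = 1.54 m².
Resultant F = γ·h_c·A = 15.72543 × 4.04333 × 1.54 = 97.918 kN.
I_c = b·h³/36 = 1.4 × 2.2³/36 = 0.414089 m⁴.
Centre of pressure: y_p = y_c + I_c/(y_c·A) = 4.04333 + 0.414089/(4.04333 × 1.54) = 4.04333 + 0.0665019 = 4.10983 m along the plane.
The resultant acts 0.733333 + 0.0665019 = 0.799835 m (along the plate) below the hinge at the top edge, so the moment about the hinge is M = F × 0.799835 = 97.918 × 0.799835 = 78.3182 kN·m.

M ≈ 78.3 kN·m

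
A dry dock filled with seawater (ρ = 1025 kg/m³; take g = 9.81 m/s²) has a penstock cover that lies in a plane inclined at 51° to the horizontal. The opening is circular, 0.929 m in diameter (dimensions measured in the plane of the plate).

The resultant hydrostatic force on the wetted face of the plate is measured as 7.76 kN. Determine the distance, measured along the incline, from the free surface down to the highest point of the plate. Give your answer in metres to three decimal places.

γ = ρg = 1025 × 9.81 / 1000 = 10.05525 kN/m³.
A = π(0.4645)² = 0.677831 m².
From F = γ·h_c·A, the centroid depth is h_c = 7.76/(10.05525 × 0.677831) = 1.13854 m.
Let θ = 51° be the plate's angle to the horizontal; measure y along the incline from where the plane meets the free surface. Vertical depth h = y·sinθ with sinθ = 0.777146.
Along the incline, y_c = h_c/sinθ = 1.13854/0.777146 = 1.46503 m.
The centroid is at the centre, 0.4645 m below the top of the plate, so the highest point sits at y_top = 1.46503 − 0.4645 = 1.00053 m along the incline.

y_top ≈ 1.001 m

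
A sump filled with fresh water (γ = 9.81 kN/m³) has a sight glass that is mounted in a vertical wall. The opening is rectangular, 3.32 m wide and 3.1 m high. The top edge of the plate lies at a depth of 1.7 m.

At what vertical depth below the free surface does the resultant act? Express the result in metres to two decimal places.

γ = 9.81 kN/m³.
The centroid lies 3.1/2 = 1.55 m below the top edge, so the centroid depth is h_c = 1.7 + 1.55 = 3.25 m.
A = 3.32 × 3.1 = 10.292 m².
Resultant F = γ·h_c·A = 9.81 × 3.25 × 10.292 = 328.135 kN.
I_c = b·h³/12 = 3.32 × 3.1³/12 = 8.24218 m⁴.
Centre of pressure: y_p = y_c + I_c/(y_c·A) = 3.25 + 8.24218/(3.25 × 10.292) = 3.25 + 0.24641 = 3.49641 m along the plane.

h_p = 3.50 m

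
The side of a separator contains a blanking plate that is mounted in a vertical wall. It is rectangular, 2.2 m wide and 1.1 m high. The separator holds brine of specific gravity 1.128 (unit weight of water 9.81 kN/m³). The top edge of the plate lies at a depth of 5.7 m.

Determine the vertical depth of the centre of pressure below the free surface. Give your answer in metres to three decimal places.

h_p = 6.266 m

γ = 1.128 × 9.81 = 11.06568 kN/m³.
The centroid lies 1.1/2 = 0.55 m below the top edge, so the centroid depth is h_c = 5.7 + 0.55 = 6.25 m.
A = 2.2 × 1.1 = 2.42 m².
Resultant F = γ·h_c·A = 11.06568 × 6.25 × 2.42 = 167.368 kN.
I_c = b·h³/12 = 2.2 × 1.1³/12 = 0.244017 m⁴.
Centre of pressure: y_p = y_c + I_c/(y_c·A) = 6.25 + 0.244017/(6.25 × 2.42) = 6.25 + 0.0161334 = 6.26613 m along the plane.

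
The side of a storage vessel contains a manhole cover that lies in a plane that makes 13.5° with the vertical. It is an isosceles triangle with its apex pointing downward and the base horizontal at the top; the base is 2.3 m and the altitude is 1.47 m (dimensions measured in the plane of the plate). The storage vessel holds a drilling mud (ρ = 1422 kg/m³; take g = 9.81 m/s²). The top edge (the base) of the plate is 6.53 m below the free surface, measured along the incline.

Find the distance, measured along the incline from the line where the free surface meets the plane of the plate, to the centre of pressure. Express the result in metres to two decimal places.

γ = ρg = 1422 × 9.81 / 1000 = 13.94982 kN/m³.
The plate makes 13.5° with the vertical, i.e. θ = 90° − 13.5° = 76.5° to the horizontal. Measuring y along the incline from the free-surface line, vertical depth h = y·sinθ with sinθ = 0.972370.
With the apex down, the centroid sits h/3 = 1.47/3 = 0.49 m below the base (the top edge), so y_c = 6.53 + 0.49 = 7.02 m and h_c = 7.02 × 0.972370 = 6.82604 m.
A = ½ × 2.3 × 1.47 = 1.6905 m².
Resultant F = γ·h_c·A = 13.94982 × 6.82604 × 1.6905 = 160.973 kN.
I_c = b·h³/36 = 2.3 × 1.47³/36 = 0.202945 m⁴.
Centre of pressure: y_p = y_c + I_c/(y_c·A) = 7.02 + 0.202945/(7.02 × 1.6905) = 7.02 + 0.0171012 = 7.0371 m along the plane.

y_p = 7.04 m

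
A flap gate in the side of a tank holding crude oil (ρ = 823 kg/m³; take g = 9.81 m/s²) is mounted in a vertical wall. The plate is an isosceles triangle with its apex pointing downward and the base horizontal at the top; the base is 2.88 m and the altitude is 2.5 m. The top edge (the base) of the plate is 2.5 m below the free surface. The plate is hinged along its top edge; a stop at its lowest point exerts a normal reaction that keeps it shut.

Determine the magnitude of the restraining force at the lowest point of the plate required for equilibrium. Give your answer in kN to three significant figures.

P ≈ 36.3 kN

γ = ρg = 823 × 9.81 / 1000 = 8.07363 kN/m³.
With the apex down, the centroid sits h/3 = 2.5/3 = 0.833333 m below the base (the top edge), so the centroid depth is h_c = 2.5 + 0.833333 = 3.33333 m.
A = ½ × 2.88 × 2.5 = 3.6 m².
Resultant F = γ·h_c·A = 8.07363 × 3.33333 × 3.6 = 96.8835 kN.
I_c = b·h³/36 = 2.88 × 2.5³/36 = 1.25 m⁴.
Centre of pressure: y_p = y_c + I_c/(y_c·A) = 3.33333 + 1.25/(3.33333 × 3.6) = 3.33333 + 0.104167 = 3.4375 m along the plane.
The resultant acts 0.833333 + 0.104167 = 0.9375 m (along the plate) below the hinge at the top edge, so the moment about the hinge is M = F × 0.9375 = 96.8835 × 0.9375 = 90.8283 kN·m.
A normal force at the bottom, 2.5 m from the hinge, must supply this moment: P = 90.8283/2.5 = 36.3313 kN.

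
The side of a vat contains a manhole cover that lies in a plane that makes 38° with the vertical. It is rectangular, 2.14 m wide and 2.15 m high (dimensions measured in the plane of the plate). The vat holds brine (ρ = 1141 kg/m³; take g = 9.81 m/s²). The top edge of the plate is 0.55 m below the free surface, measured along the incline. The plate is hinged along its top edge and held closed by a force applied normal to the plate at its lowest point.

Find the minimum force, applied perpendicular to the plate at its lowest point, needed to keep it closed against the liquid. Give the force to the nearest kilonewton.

P ≈ 40 kN

γ = ρg = 1141 × 9.81 / 1000 = 11.19321 kN/m³.
The plate makes 38° with the vertical, i.e. θ = 90° − 38° = 52° to the horizontal. Measuring y along the incline from the free-surface line, vertical depth h = y·sinθ with sinθ = 0.788011.
The centroid lies 2.15/2 = 1.075 m below the top edge, so y_c = 0.55 + 1.075 = 1.625 m and h_c = 1.625 × 0.788011 = 1.28052 m.
A = 2.14 × 2.15 = 4.601 m².
Resultant F = γ·h_c·A = 11.19321 × 1.28052 × 4.601 = 65.9467 kN.
I_c = b·h³/12 = 2.14 × 2.15³/12 = 1.77234 m⁴.
Centre of pressure: y_p = y_c + I_c/(y_c·A) = 1.625 + 1.77234/(1.625 × 4.601) = 1.625 + 0.237051 = 1.86205 m along the plane.
The resultant acts 1.075 + 0.237051 = 1.31205 m (along the plate) below the hinge at the top edge, so the moment about the hinge is M = F × 1.31205 = 65.9467 × 1.31205 = 86.5254 kN·m.
A normal force at the bottom, 2.15 m from the hinge, must supply this moment: P = 86.5254/2.15 = 40.2444 kN.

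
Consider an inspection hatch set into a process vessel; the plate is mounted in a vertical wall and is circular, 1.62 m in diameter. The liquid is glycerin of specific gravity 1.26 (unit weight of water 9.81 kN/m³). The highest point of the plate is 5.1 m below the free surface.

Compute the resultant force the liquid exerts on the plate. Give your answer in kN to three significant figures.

γ = 1.26 × 9.81 = 12.3606 kN/m³.
The centroid is at the centre, 0.81 m below the top of the plate, so the centroid depth is h_c = 5.1 + 0.81 = 5.91 m.
A = π(0.81)² = 2.0612 m².
Resultant F = γ·h_c·A = 12.3606 × 5.91 × 2.0612 = 150.573 kN.

F ≈ 151 kN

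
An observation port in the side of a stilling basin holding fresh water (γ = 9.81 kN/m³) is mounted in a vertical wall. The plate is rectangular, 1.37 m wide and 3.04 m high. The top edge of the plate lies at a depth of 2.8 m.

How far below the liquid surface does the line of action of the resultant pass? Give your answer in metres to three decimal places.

γ = 9.81 kN/m³.
The centroid lies 3.04/2 = 1.52 m below the top edge, so the centroid depth is h_c = 2.8 + 1.52 = 4.32 m.
A = 1.37 × 3.04 = 4.1648 m².
Resultant F = γ·h_c·A = 9.81 × 4.32 × 4.1648 = 176.501 kN.
I_c = b·h³/12 = 1.37 × 3.04³/12 = 3.20745 m⁴.
Centre of pressure: y_p = y_c + I_c/(y_c·A) = 4.32 + 3.20745/(4.32 × 4.1648) = 4.32 + 0.178272 = 4.49827 m along the plane.

h_p = 4.498 m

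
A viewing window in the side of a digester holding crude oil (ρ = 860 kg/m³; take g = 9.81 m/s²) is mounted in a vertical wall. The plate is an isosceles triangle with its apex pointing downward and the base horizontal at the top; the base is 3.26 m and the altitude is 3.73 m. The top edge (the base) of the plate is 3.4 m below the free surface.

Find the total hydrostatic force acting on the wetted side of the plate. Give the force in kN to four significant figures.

F ≈ 238.2 kN

γ = ρg = 860 × 9.81 / 1000 = 8.4366 kN/m³.
With the apex down, the centroid sits h/3 = 3.73/3 = 1.24333 m below the base (the top edge), so the centroid depth is h_c = 3.4 + 1.24333 = 4.64333 m.
A = ½ × 3.26 × 3.73 = 6.0799 m².
Resultant F = γ·h_c·A = 8.4366 × 4.64333 × 6.0799 = 238.174 kN.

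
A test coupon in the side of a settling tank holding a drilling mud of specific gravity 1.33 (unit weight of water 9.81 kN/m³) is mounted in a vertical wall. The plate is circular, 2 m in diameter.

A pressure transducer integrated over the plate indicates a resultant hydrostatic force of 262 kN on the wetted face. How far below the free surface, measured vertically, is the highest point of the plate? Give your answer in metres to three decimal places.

γ = 1.33 × 9.81 = 13.0473 kN/m³.
A = π(1)² = 3.14159 m².
From F = γ·h_c·A, the centroid depth is h_c = 262/(13.0473 × 3.14159) = 6.39192 m.
The centroid is at the centre, 1 m below the top of the plate, so the highest point sits at h_top = 6.39192 − 1 = 5.39192 m below the surface.

d_top ≈ 5.392 m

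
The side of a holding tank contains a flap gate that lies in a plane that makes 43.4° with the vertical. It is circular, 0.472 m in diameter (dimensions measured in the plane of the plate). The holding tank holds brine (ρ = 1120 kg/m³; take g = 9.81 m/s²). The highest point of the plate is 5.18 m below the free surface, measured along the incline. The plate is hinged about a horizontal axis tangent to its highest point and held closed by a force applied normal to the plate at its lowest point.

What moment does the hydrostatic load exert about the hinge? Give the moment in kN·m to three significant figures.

M ≈ 1.80 kN·m

γ = ρg = 1120 × 9.81 / 1000 = 10.9872 kN/m³.
The plate makes 43.4° with the vertical, i.e. θ = 90° − 43.4° = 46.6° to the horizontal. Measuring y along the incline from the free-surface line, vertical depth h = y·sinθ with sinθ = 0.726575.
The centroid is at the centre, 0.236 m below the top of the plate, so y_c = 5.18 + 0.236 = 5.416 m and h_c = 5.416 × 0.726575 = 3.93513 m.
A = π(0.236)² = 0.174974 m².
Resultant F = γ·h_c·A = 10.9872 × 3.93513 × 0.174974 = 7.56519 kN.
I_c = πr⁴/4 = π × 0.236⁴/4 = 0.00243634 m⁴.
Centre of pressure: y_p = y_c + I_c/(y_c·A) = 5.416 + 0.00243634/(5.416 × 0.174974) = 5.416 + 0.0025709 = 5.41857 m along the plane.
The resultant acts 0.236 + 0.0025709 = 0.238571 m (along the plate) below the hinge at the top edge, so the moment about the hinge is M = F × 0.238571 = 7.56519 × 0.238571 = 1.80483 kN·m.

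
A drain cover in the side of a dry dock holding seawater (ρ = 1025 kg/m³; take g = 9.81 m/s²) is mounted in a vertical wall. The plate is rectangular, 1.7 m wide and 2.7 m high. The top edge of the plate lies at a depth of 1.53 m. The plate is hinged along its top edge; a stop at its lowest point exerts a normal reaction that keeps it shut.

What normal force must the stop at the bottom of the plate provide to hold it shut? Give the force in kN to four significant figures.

P ≈ 76.85 kN

γ = ρg = 1025 × 9.81 / 1000 = 10.05525 kN/m³.
The centroid lies 2.7/2 = 1.35 m below the top edge, so the centroid depth is h_c = 1.53 + 1.35 = 2.88 m.
A = 1.7 × 2.7 = 4.59 m².
Resultant F = γ·h_c·A = 10.05525 × 2.88 × 4.59 = 132.922 kN.
I_c = b·h³/12 = 1.7 × 2.7³/12 = 2.78843 m⁴.
Centre of pressure: y_p = y_c + I_c/(y_c·A) = 2.88 + 2.78843/(2.88 × 4.59) = 2.88 + 0.210938 = 3.09094 m along the plane.
The resultant acts 1.35 + 0.210938 = 1.56094 m (along the plate) below the hinge at the top edge, so the moment about the hinge is M = F × 1.56094 = 132.922 × 1.56094 = 207.483 kN·m.
A normal force at the bottom, 2.7 m from the hinge, must supply this moment: P = 207.483/2.7 = 76.8456 kN.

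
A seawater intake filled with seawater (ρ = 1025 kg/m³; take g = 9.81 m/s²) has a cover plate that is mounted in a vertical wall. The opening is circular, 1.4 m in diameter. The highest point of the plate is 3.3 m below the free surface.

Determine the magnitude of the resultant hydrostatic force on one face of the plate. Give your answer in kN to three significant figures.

γ = ρg = 1025 × 9.81 / 1000 = 10.05525 kN/m³.
The centroid is at the centre, 0.7 m below the top of the plate, so the centroid depth is h_c = 3.3 + 0.7 = 4 m.
A = π(0.7)² = 1.53938 m².
Resultant F = γ·h_c·A = 10.05525 × 4 × 1.53938 = 61.9154 kN.

F ≈ 61.9 kN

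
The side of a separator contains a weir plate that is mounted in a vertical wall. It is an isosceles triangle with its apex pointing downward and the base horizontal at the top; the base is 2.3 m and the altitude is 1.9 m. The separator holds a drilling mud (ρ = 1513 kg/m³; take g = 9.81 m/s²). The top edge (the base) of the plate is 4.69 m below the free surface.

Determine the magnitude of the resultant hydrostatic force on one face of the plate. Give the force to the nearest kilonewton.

γ = ρg = 1513 × 9.81 / 1000 = 14.84253 kN/m³.
With the apex down, the centroid sits h/3 = 1.9/3 = 0.633333 m below the base (the top edge), so the centroid depth is h_c = 4.69 + 0.633333 = 5.32333 m.
A = ½ × 2.3 × 1.9 = 2.185 m².
Resultant F = γ·h_c·A = 14.84253 × 5.32333 × 2.185 = 172.641 kN.

F ≈ 173 kN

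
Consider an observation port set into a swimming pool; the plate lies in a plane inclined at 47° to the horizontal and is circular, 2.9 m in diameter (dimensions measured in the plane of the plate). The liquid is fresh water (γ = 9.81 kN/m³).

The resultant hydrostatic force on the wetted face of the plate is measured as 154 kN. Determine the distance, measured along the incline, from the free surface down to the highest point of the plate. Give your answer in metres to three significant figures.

y_top ≈ 1.80 m

γ = 9.81 kN/m³.
A = π(1.45)² = 6.6052 m².
From F = γ·h_c·A, the centroid depth is h_c = 154/(9.81 × 6.6052) = 2.37665 m.
Let θ = 47° be the plate's angle to the horizontal; measure y along the incline from where the plane meets the free surface. Vertical depth h = y·sinθ with sinθ = 0.731354.
Along the incline, y_c = h_c/sinθ = 2.37665/0.731354 = 3.24966 m.
The centroid is at the centre, 1.45 m below the top of the plate, so the highest point sits at y_top = 3.24966 − 1.45 = 1.79966 m along the incline.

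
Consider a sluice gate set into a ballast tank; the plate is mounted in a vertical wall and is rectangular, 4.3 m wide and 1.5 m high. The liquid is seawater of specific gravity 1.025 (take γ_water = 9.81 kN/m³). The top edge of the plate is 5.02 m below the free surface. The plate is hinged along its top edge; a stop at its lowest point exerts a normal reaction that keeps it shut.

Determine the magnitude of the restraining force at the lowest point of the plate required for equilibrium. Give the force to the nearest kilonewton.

γ = 1.025 × 9.81 = 10.05525 kN/m³.
The centroid lies 1.5/2 = 0.75 m below the top edge, so the centroid depth is h_c = 5.02 + 0.75 = 5.77 m.
A = 4.3 × 1.5 = 6.45 m².
Resultant F = γ·h_c·A = 10.05525 × 5.77 × 6.45 = 374.221 kN.
I_c = b·h³/12 = 4.3 × 1.5³/12 = 1.20937 m⁴.
Centre of pressure: y_p = y_c + I_c/(y_c·A) = 5.77 + 1.20937/(5.77 × 6.45) = 5.77 + 0.0324955 = 5.8025 m along the plane.
The resultant acts 0.75 + 0.0324955 = 0.782496 m (along the plate) below the hinge at the top edge, so the moment about the hinge is M = F × 0.782496 = 374.221 × 0.782496 = 292.826 kN·m.
A normal force at the bottom, 1.5 m from the hinge, must supply this moment: P = 292.826/1.5 = 195.217 kN.

P ≈ 195 kN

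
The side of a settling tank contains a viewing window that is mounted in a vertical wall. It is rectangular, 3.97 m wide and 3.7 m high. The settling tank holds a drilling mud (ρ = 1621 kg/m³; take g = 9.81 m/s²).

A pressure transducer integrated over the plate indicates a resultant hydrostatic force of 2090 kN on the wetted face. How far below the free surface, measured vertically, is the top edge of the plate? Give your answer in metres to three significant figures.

γ = ρg = 1621 × 9.81 / 1000 = 15.90201 kN/m³.
A = 3.97 × 3.7 = 14.689 m².
From F = γ·h_c·A, the centroid depth is h_c = 2090/(15.90201 × 14.689) = 8.94751 m.
The centroid lies 3.7/2 = 1.85 m below the top edge, so the top edge sits at h_top = 8.94751 − 1.85 = 7.09751 m below the surface.

d_top ≈ 7.10 m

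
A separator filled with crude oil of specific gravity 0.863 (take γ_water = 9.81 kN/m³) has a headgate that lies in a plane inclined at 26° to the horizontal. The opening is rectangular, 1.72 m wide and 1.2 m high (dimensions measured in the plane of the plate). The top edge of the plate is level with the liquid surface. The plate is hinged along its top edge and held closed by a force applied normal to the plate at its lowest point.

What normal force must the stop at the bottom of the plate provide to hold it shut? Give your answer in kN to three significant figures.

γ = 0.863 × 9.81 = 8.46603 kN/m³.
Let θ = 26° be the plate's angle to the horizontal; measure y along the incline from where the plane meets the free surface. Vertical depth h = y·sinθ with sinθ = 0.438371.
The centroid lies 1.2/2 = 0.6 m below the top edge, so y_c = 0.6 m and h_c = 0.6 × 0.438371 = 0.263023 m.
A = 1.72 × 1.2 = 2.064 m².
Resultant F = γ·h_c·A = 8.46603 × 0.263023 × 2.064 = 4.59603 kN.
I_c = b·h³/12 = 1.72 × 1.2³/12 = 0.24768 m⁴.
Centre of pressure: y_p = y_c + I_c/(y_c·A) = 0.6 + 0.24768/(0.6 × 2.064) = 0.6 + 0.2 = 0.8 m along the plane.
The resultant acts 0.6 + 0.2 = 0.8 m (along the plate) below the hinge at the top edge, so the moment about the hinge is M = F × 0.8 = 4.59603 × 0.8 = 3.67682 kN·m.
A normal force at the bottom, 1.2 m from the hinge, must supply this moment: P = 3.67682/1.2 = 3.06402 kN.

P ≈ 3.06 kN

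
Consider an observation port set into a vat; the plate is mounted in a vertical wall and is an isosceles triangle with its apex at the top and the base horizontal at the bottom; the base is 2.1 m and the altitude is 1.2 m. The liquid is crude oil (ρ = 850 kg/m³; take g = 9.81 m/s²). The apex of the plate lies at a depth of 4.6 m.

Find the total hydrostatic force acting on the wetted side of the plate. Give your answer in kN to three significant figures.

γ = ρg = 850 × 9.81 / 1000 = 8.3385 kN/m³.
With the apex up, the centroid sits 2h/3 = 2 × 1.2/3 = 0.8 m below the apex, so the centroid depth is h_c = 4.6 + 0.8 = 5.4 m.
A = ½ × 2.1 × 1.2 = 1.26 m².
Resultant F = γ·h_c·A = 8.3385 × 5.4 × 1.26 = 56.7352 kN.

F ≈ 56.7 kN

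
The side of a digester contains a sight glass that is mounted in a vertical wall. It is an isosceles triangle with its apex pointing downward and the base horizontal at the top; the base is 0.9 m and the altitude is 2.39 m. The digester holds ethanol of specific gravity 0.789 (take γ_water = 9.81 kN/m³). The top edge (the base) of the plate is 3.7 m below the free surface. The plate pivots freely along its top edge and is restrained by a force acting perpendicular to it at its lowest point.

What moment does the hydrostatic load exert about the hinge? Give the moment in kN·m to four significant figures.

M ≈ 32.46 kN·m

γ = 0.789 × 9.81 = 7.74009 kN/m³.
With the apex down, the centroid sits h/3 = 2.39/3 = 0.796667 m below the base (the top edge), so the centroid depth is h_c = 3.7 + 0.796667 = 4.49667 m.
A = ½ × 0.9 × 2.39 = 1.0755 m².
Resultant F = γ·h_c·A = 7.74009 × 4.49667 × 1.0755 = 37.4324 kN.
I_c = b·h³/36 = 0.9 × 2.39³/36 = 0.341298 m⁴.
Centre of pressure: y_p = y_c + I_c/(y_c·A) = 4.49667 + 0.341298/(4.49667 × 1.0755) = 4.49667 + 0.070572 = 4.56724 m along the plane.
The resultant acts 0.796667 + 0.070572 = 0.867239 m (along the plate) below the hinge at the top edge, so the moment about the hinge is M = F × 0.867239 = 37.4324 × 0.867239 = 32.4628 kN·m.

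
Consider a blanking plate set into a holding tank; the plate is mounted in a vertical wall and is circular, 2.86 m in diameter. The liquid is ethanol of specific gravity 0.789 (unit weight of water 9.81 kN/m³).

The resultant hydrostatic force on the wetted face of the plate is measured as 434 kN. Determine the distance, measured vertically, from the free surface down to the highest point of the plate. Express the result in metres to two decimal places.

γ = 0.789 × 9.81 = 7.74009 kN/m³.
A = π(1.43)² = 6.42424 m².
From F = γ·h_c·A, the centroid depth is h_c = 434/(7.74009 × 6.42424) = 8.72815 m.
The centroid is at the centre, 1.43 m below the top of the plate, so the highest point sits at h_top = 8.72815 − 1.43 = 7.29815 m below the surface.

d_top ≈ 7.30 m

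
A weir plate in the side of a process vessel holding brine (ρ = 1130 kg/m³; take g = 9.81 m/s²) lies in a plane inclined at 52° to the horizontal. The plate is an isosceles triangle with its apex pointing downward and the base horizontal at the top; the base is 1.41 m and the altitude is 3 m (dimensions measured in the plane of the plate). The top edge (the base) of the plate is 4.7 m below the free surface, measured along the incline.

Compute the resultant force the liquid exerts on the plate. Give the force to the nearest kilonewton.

γ = ρg = 1130 × 9.81 / 1000 = 11.0853 kN/m³.
Let θ = 52° be the plate's angle to the horizontal; measure y along the incline from where the plane meets the free surface. Vertical depth h = y·sinθ with sinθ = 0.788011.
With the apex down, the centroid sits h/3 = 3/3 = 1 m below the base (the top edge), so y_c = 4.7 + 1 = 5.7 m and h_c = 5.7 × 0.788011 = 4.49166 m.
A = ½ × 1.41 × 3 = 2.115 m².
Resultant F = γ·h_c·A = 11.0853 × 4.49166 × 2.115 = 105.309 kN.

F ≈ 105 kN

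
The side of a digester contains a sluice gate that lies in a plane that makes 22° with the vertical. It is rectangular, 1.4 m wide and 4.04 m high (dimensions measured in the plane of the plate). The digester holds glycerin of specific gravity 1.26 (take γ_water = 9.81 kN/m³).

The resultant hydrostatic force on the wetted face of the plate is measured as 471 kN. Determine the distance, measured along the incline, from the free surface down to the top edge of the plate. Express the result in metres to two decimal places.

γ = 1.26 × 9.81 = 12.3606 kN/m³.
A = 1.4 × 4.04 = 5.656 m².
From F = γ·h_c·A, the centroid depth is h_c = 471/(12.3606 × 5.656) = 6.73708 m.
The plate makes 22° with the vertical, i.e. θ = 90° − 22° = 68° to the horizontal. Measuring y along the incline from the free-surface line, vertical depth h = y·sinθ with sinθ = 0.927184.
Along the incline, y_c = h_c/sinθ = 6.73708/0.927184 = 7.26617 m.
The centroid lies 4.04/2 = 2.02 m below the top edge, so the top edge sits at y_top = 7.26617 − 2.02 = 5.24617 m along the incline.

y_top ≈ 5.25 m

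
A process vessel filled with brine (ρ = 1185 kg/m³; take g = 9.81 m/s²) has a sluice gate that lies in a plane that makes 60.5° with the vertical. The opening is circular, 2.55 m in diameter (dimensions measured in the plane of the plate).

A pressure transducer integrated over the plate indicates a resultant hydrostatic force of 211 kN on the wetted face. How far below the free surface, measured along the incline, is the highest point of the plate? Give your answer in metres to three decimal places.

γ = ρg = 1185 × 9.81 / 1000 = 11.62485 kN/m³.
A = π(1.275)² = 5.10705 m².
From F = γ·h_c·A, the centroid depth is h_c = 211/(11.62485 × 5.10705) = 3.55406 m.
The plate makes 60.5° with the vertical, i.e. θ = 90° − 60.5° = 29.5° to the horizontal. Measuring y along the incline from the free-surface line, vertical depth h = y·sinθ with sinθ = 0.492424.
Along the incline, y_c = h_c/sinθ = 3.55406/0.492424 = 7.21748 m.
The centroid is at the centre, 1.275 m below the top of the plate, so the highest point sits at y_top = 7.21748 − 1.275 = 5.94248 m along the incline.

y_top ≈ 5.942 m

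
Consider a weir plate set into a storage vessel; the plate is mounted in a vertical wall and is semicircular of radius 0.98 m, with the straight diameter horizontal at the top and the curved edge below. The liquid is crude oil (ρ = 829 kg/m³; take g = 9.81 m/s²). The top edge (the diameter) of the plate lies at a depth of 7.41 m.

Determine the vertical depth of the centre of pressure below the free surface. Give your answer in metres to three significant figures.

h_p = 7.83 m

γ = ρg = 829 × 9.81 / 1000 = 8.13249 kN/m³.
The centroid of a semicircle lies 4r/(3π) = 0.415925 m from the diameter, here below the top edge, so the centroid depth is h_c = 7.41 + 0.415925 = 7.82592 m.
A = πr²/2 = π × 0.98²/2 = 1.50859 m².
Resultant F = γ·h_c·A = 8.13249 × 7.82592 × 1.50859 = 96.013 kN.
I_c = (π/8 − 8/(9π))·r⁴ = 0.109757 × 0.98⁴ = 0.101236 m⁴.
Centre of pressure: y_p = y_c + I_c/(y_c·A) = 7.82592 + 0.101236/(7.82592 × 1.50859) = 7.82592 + 0.00857489 = 7.83449 m along the plane.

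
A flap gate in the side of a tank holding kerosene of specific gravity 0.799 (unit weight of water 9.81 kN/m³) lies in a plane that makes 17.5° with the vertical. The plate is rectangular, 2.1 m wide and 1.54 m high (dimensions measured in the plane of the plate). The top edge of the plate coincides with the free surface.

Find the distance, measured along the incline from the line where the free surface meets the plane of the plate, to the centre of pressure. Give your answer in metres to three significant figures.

γ = 0.799 × 9.81 = 7.83819 kN/m³.
The plate makes 17.5° with the vertical, i.e. θ = 90° − 17.5° = 72.5° to the horizontal. Measuring y along the incline from the free-surface line, vertical depth h = y·sinθ with sinθ = 0.953717.
The centroid lies 1.54/2 = 0.77 m below the top edge, so y_c = 0.77 m and h_c = 0.77 × 0.953717 = 0.734362 m.
A = 2.1 × 1.54 = 3.234 m².
Resultant F = γ·h_c·A = 7.83819 × 0.734362 × 3.234 = 18.6151 kN.
I_c = b·h³/12 = 2.1 × 1.54³/12 = 0.639146 m⁴.
Centre of pressure: y_p = y_c + I_c/(y_c·A) = 0.77 + 0.639146/(0.77 × 3.234) = 0.77 + 0.256667 = 1.02667 m along the plane.

y_p = 1.03 m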